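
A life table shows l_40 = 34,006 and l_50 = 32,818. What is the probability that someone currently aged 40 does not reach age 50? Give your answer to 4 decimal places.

P(die before 50 | alive at 40) = 1 − l_50/l_40 = 1 − 32,818/34,006 = (1,188)/34,006 = 0.034935.

0.0349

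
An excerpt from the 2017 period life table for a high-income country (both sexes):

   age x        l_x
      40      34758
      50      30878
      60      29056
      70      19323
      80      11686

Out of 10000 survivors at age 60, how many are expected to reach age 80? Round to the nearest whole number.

The relevant probability is 11686/29056 = 0.402189.
Expected number = 10000 × 0.402189 = 4022.

4022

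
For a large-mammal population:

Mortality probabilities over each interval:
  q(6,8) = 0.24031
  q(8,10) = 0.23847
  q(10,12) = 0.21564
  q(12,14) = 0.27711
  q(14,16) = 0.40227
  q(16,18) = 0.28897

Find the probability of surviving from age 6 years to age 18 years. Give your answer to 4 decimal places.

0.1394

The overall survival probability is (1 − 0.24031) × (1 − 0.23847) × (1 − 0.21564) × (1 − 0.27711) × (1 − 0.40227) × (1 − 0.28897).
= 0.75969 × 0.76153 × 0.78436 × 0.72289 × 0.59773 × 0.71103 = 0.139413.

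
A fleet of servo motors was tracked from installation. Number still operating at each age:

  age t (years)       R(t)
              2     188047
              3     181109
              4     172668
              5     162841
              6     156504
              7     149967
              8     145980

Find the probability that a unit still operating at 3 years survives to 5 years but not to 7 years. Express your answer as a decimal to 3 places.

0.071

This is the probability of reaching 5 but not 7, conditional on being operational at 3: (R(5) − R(7)) / R(3).
= (162841 − 149967) / 181109 = 12874 / 181109 = 0.071084.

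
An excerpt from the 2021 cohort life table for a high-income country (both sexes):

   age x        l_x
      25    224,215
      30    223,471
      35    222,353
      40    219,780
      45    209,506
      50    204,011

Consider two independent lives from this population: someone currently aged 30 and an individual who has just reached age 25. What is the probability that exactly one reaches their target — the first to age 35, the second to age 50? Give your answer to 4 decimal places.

p₁ = l_35/l_30 = 222,353/223,471 = 0.994997; p₂ = l_50/l_25 = 204,011/224,215 = 0.909890.
P(exactly one) = p₁(1−p₂) + (1−p₁)p₂ = 0.089659 + 0.004552 = 0.094211.

0.0942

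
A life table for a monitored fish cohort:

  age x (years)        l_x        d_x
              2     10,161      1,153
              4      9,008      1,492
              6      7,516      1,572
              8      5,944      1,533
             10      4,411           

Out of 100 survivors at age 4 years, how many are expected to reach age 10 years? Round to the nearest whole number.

The relevant probability is 4,411/9,008 = 0.489676.
Expected number = 100 × 0.489676 = 49.

49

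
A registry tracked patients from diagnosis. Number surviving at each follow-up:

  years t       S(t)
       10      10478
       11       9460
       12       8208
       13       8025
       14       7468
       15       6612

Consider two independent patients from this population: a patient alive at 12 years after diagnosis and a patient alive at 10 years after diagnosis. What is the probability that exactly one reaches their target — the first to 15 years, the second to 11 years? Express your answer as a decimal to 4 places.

0.2538

p₁ = S(15)/S(12) = 6612/8208 = 0.805556; p₂ = S(11)/S(10) = 9460/10478 = 0.902844.
P(exactly one) = p₁(1−p₂) + (1−p₁)p₂ = 0.078265 + 0.175553 = 0.253817.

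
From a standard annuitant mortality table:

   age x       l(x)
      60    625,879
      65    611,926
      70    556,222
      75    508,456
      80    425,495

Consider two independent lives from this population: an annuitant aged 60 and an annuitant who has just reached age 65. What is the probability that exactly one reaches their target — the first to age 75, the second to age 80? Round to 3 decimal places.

0.378

p₁ = l(75)/l(60) = 508,456/625,879 = 0.812387; p₂ = l(80)/l(65) = 425,495/611,926 = 0.695337.
P(exactly one) = p₁(1−p₂) + (1−p₁)p₂ = 0.247504 + 0.130454 = 0.377959.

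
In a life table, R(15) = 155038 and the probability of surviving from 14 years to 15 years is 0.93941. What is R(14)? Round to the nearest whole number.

R(14) = R(15) / p = 155038 / 0.93941 = 165038.

165038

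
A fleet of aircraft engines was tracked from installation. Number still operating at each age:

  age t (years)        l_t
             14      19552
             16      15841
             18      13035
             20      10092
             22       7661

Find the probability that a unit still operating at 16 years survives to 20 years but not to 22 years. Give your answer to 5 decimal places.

This is the probability of reaching 20 but not 22, conditional on being operational at 16: (l_20 − l_22) / l_16.
= (10092 − 7661) / 15841 = 2431 / 15841 = 0.153463.

0.15346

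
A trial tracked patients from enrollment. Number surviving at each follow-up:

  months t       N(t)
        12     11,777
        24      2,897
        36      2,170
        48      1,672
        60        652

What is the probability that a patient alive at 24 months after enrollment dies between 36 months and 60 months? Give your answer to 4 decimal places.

This is the probability of reaching 36 but not 60, conditional on being alive at 24: (N(36) − N(60)) / N(24).
= (2,170 − 652) / 2,897 = 1,518 / 2,897 = 0.523990.

0.5240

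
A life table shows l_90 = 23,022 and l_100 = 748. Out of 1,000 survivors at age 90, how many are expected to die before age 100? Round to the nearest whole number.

968

The relevant probability is 1 − 748/23,022 = 0.967509.
Expected number = 1,000 × 0.967509 = 968.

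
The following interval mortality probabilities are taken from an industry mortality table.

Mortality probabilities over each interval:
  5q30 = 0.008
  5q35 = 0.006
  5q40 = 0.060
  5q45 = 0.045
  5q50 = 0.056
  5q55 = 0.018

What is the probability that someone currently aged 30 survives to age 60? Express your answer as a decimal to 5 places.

0.82056

The overall survival probability is (1 − 0.008) × (1 − 0.006) × (1 − 0.060) × (1 − 0.045) × (1 − 0.056) × (1 − 0.018).
= 0.992 × 0.994 × 0.940 × 0.955 × 0.944 × 0.982 = 0.820565.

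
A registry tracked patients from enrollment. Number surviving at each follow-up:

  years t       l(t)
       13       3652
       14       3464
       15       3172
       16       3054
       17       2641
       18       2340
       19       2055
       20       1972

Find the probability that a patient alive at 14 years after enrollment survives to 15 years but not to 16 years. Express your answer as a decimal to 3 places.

This is the probability of reaching 15 but not 16, conditional on being alive at 14: (l(15) − l(16)) / l(14).
= (3172 − 3054) / 3464 = 118 / 3464 = 0.034065.

0.034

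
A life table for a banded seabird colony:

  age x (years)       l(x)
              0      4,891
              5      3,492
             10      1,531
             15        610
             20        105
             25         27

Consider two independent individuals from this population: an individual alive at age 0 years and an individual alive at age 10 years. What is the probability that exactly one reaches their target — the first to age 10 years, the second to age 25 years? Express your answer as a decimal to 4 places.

0.3196

p₁ = l(10)/l(0) = 1,531/4,891 = 0.313024; p₂ = l(25)/l(10) = 27/1,531 = 0.017636.
P(exactly one) = p₁(1−p₂) + (1−p₁)p₂ = 0.307504 + 0.012116 = 0.319619.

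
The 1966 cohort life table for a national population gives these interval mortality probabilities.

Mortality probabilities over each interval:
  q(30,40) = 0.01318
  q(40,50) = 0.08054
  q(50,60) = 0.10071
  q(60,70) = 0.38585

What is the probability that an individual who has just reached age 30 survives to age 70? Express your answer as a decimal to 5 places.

0.50112

The overall survival probability is (1 − 0.01318) × (1 − 0.08054) × (1 − 0.10071) × (1 − 0.38585).
= 0.98682 × 0.91946 × 0.89929 × 0.61415 = 0.501124.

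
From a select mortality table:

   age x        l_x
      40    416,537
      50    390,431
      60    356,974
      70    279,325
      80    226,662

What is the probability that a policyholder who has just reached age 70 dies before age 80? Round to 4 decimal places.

P(die before 80 | alive at 70) = 1 − l_80/l_70 = 1 − 226,662/279,325 = (52,663)/279,325 = 0.188537.

0.1885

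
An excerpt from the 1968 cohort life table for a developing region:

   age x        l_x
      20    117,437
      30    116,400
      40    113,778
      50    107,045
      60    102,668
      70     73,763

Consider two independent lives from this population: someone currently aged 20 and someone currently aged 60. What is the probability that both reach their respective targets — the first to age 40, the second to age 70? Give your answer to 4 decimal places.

0.6961

p₁ = l_40/l_20 = 113,778/117,437 = 0.968843; p₂ = l_70/l_60 = 73,763/102,668 = 0.718461.
P(both) = p₁ × p₂ = 0.968843 × 0.718461 = 0.696076.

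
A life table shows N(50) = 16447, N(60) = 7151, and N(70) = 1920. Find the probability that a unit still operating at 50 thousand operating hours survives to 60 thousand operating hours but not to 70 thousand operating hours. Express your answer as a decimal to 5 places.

This is the probability of reaching 60 but not 70, conditional on being operational at 50: (N(60) − N(70)) / N(50).
= (7151 − 1920) / 16447 = 5231 / 16447 = 0.318052.

0.31805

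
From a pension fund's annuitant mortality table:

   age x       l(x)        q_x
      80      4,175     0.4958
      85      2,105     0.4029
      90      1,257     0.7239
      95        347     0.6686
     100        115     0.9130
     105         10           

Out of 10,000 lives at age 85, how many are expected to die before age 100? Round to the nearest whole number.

9454

The relevant probability is 1 − 115/2,105 = 0.945368.
Expected number = 10,000 × 0.945368 = 9454.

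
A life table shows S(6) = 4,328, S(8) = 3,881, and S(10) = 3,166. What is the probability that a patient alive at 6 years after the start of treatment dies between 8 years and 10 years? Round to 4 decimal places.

0.1652

This is the probability of reaching 8 but not 10, conditional on being alive at 6: (S(8) − S(10)) / S(6).
= (3,881 − 3,166) / 4,328 = 715 / 4,328 = 0.165203.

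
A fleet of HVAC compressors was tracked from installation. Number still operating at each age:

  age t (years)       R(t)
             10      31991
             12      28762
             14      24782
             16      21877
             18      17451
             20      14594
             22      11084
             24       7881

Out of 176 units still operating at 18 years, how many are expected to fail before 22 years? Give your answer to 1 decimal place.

64.2

The relevant probability is 1 − 11084/17451 = 0.364850.
Expected number = 176 × 0.364850 = 64.2.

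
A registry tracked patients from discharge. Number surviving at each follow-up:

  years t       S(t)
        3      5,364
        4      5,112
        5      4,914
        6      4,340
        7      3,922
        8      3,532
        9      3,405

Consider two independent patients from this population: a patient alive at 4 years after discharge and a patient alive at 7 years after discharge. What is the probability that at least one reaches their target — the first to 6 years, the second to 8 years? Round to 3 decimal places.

0.985

p₁ = S(6)/S(4) = 4,340/5,112 = 0.848983; p₂ = S(8)/S(7) = 3,532/3,922 = 0.900561.
P(at least one) = 1 − (1−p₁)(1−p₂) = 1 − 0.151017 × 0.099439 = 0.984983.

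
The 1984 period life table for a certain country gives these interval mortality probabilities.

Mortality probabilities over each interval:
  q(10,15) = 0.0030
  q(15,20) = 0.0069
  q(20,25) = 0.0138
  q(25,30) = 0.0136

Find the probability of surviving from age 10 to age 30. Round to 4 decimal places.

0.9632

Chaining the interval survival probabilities: (1 − 0.0030) × (1 − 0.0069) × (1 − 0.0138) × (1 − 0.0136).
= 0.9970 × 0.9931 × 0.9862 × 0.9864 = 0.963177.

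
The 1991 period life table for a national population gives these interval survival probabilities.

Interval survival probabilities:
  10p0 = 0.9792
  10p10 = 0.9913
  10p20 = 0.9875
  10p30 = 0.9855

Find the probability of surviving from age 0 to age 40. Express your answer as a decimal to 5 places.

Survival from 0 to 40 is the product of surviving each interval: 0.9792 × 0.9913 × 0.9875 × 0.9855.
= 0.944649.

0.94465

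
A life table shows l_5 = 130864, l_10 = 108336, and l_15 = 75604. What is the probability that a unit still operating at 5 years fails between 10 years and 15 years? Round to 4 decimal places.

0.2501

This is the probability of reaching 10 but not 15, conditional on being operational at 5: (l_10 − l_15) / l_5.
= (108336 − 75604) / 130864 = 32732 / 130864 = 0.250122.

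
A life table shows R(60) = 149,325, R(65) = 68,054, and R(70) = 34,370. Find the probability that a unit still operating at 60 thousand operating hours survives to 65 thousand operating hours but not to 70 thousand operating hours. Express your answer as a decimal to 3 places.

0.226

This is the probability of reaching 65 but not 70, conditional on being operational at 60: (R(65) − R(70)) / R(60).
= (68,054 − 34,370) / 149,325 = 33,684 / 149,325 = 0.225575.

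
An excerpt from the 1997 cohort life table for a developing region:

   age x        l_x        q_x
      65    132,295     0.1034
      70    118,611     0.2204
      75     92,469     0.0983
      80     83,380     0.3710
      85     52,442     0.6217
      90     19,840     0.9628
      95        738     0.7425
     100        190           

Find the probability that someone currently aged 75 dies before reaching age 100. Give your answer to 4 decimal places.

0.9979

P(die before 100 | alive at 75) = 1 − l_100/l_75 = 1 − 190/92,469 = (92,279)/92,469 = 0.997945.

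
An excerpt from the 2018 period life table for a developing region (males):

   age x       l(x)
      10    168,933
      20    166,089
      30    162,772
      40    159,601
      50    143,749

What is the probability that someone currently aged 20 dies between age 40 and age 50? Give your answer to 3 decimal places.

0.095

This is the probability of reaching 40 but not 50, conditional on being alive at 20: (l(40) − l(50)) / l(20).
= (159,601 − 143,749) / 166,089 = 15,852 / 166,089 = 0.095443.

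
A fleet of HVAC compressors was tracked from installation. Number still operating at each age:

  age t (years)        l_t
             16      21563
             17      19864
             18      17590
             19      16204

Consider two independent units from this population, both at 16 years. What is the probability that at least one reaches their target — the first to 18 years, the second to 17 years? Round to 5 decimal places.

p₁ = l_18/l_16 = 17590/21563 = 0.815749; p₂ = l_17/l_16 = 19864/21563 = 0.921208.
P(at least one) = 1 − (1−p₁)(1−p₂) = 1 − 0.184251 × 0.078792 = 0.985482.

0.98548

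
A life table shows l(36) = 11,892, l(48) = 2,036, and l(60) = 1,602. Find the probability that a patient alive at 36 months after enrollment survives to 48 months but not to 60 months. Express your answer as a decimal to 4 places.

0.0365

This is the probability of reaching 48 but not 60, conditional on being alive at 36: (l(48) − l(60)) / l(36).
= (2,036 − 1,602) / 11,892 = 434 / 11,892 = 0.036495.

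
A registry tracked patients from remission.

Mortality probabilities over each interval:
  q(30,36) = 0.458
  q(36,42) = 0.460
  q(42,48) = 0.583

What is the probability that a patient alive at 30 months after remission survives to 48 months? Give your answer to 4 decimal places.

0.1220

P(survive 30→48) = (1 − 0.458) × (1 − 0.460) × (1 − 0.583).
= 0.542 × 0.540 × 0.417 = 0.122048.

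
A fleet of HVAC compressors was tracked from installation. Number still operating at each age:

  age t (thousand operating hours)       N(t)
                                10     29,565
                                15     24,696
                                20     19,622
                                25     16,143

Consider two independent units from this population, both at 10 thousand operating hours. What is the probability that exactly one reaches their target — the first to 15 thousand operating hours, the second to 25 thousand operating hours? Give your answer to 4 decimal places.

p₁ = N(15)/N(10) = 24,696/29,565 = 0.835312; p₂ = N(25)/N(10) = 16,143/29,565 = 0.546017.
P(exactly one) = p₁(1−p₂) + (1−p₁)p₂ = 0.379217 + 0.089922 = 0.469140.

0.4691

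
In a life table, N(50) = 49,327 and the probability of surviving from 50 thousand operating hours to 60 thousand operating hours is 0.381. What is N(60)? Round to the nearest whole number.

N(60) = N(50) × p = 49,327 × 0.381 = 18794.

18794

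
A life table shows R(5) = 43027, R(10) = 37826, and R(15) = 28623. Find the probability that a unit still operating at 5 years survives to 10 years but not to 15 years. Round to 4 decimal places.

0.2139

This is the probability of reaching 10 but not 15, conditional on being operational at 5: (R(10) − R(15)) / R(5).
= (37826 − 28623) / 43027 = 9203 / 43027 = 0.213889.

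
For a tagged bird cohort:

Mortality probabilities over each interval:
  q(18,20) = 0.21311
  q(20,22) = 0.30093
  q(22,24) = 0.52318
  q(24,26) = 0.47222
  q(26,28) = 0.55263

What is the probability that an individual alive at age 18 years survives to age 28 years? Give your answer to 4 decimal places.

Survival from 18 to 28 is the product of surviving each interval: (1 − 0.21311) × (1 − 0.30093) × (1 − 0.52318) × (1 − 0.47222) × (1 − 0.55263).
= 0.78689 × 0.69907 × 0.47682 × 0.52778 × 0.44737 = 0.061931.

0.0619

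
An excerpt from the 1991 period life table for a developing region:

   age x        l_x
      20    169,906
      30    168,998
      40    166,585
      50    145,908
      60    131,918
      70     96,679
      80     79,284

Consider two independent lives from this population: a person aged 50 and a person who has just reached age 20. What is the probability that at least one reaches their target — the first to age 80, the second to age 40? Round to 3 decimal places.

p₁ = l_80/l_50 = 79,284/145,908 = 0.543384; p₂ = l_40/l_20 = 166,585/169,906 = 0.980454.
P(at least one) = 1 − (1−p₁)(1−p₂) = 1 − 0.456616 × 0.019546 = 0.991075.

0.991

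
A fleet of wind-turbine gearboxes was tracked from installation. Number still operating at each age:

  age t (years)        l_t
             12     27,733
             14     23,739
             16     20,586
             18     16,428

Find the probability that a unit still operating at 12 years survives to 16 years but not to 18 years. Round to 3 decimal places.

0.150

This is the probability of reaching 16 but not 18, conditional on being operational at 12: (l_16 − l_18) / l_12.
= (20,586 − 16,428) / 27,733 = 4,158 / 27,733 = 0.149930.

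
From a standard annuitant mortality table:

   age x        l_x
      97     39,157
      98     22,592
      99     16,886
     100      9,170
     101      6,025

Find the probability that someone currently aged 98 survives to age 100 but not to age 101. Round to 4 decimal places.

0.1392

We want 2|1q98 = (l_100 − l_101)/l_98.
This is the probability of reaching 100 but not 101, conditional on being alive at 98: (l_100 − l_101) / l_98.
= (9,170 − 6,025) / 22,592 = 3,145 / 22,592 = 0.139209.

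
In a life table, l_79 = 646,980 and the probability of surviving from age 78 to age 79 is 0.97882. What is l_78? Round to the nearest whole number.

l_78 = l_79 / p = 646,980 / 0.97882 = 660980.

660980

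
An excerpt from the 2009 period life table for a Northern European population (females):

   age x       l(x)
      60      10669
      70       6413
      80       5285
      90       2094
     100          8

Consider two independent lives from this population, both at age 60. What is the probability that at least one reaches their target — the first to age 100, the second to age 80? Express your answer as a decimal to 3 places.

p₁ = l(100)/l(60) = 8/10669 = 0.000750; p₂ = l(80)/l(60) = 5285/10669 = 0.495360.
P(at least one) = 1 − (1−p₁)(1−p₂) = 1 − 0.999250 × 0.504640 = 0.495738.

0.496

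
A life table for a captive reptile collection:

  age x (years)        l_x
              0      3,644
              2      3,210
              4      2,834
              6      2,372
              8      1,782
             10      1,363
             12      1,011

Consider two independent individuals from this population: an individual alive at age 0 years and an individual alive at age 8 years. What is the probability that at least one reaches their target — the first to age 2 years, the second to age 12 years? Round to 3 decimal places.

p₁ = l_2/l_0 = 3,210/3,644 = 0.880900; p₂ = l_12/l_8 = 1,011/1,782 = 0.567340.
P(at least one) = 1 − (1−p₁)(1−p₂) = 1 − 0.119100 × 0.432660 = 0.948470.

0.948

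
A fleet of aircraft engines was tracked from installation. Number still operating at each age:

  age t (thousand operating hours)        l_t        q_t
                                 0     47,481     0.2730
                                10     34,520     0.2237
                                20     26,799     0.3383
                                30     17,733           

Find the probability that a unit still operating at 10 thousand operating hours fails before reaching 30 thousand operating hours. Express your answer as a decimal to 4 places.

0.4863

P(fail before 30 | operational at 10) = 1 − l_30/l_10 = 1 − 17,733/34,520 = (16,787)/34,520 = 0.486298.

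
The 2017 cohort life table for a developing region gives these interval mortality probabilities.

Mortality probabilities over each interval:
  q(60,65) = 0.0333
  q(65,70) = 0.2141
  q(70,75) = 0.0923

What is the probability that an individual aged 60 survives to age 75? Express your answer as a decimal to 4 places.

0.6896

P(survive 60→75) = (1 − 0.0333) × (1 − 0.2141) × (1 − 0.0923).
= 0.9667 × 0.7859 × 0.9077 = 0.689606.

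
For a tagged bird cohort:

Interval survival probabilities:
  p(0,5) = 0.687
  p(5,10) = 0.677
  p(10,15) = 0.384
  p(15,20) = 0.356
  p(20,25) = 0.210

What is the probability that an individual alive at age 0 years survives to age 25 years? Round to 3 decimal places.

Survival from 0 to 25 is the product of surviving each interval: 0.687 × 0.677 × 0.384 × 0.356 × 0.210.
= 0.013352.

0.013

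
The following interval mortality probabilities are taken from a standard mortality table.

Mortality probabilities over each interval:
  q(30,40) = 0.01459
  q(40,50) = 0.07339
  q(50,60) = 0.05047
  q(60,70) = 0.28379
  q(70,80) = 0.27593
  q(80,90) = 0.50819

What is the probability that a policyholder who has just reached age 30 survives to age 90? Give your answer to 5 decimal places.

0.22113

P(survive 30→90) = (1 − 0.01459) × (1 − 0.07339) × (1 − 0.05047) × (1 − 0.28379) × (1 − 0.27593) × (1 − 0.50819).
= 0.98541 × 0.92661 × 0.94953 × 0.71621 × 0.72407 × 0.49181 = 0.221127.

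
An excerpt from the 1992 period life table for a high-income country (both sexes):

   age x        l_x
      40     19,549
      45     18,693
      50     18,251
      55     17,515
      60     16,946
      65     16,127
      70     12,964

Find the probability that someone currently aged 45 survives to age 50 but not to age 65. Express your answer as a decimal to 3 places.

0.114

We want 5|15q45 = (l_50 − l_65)/l_45.
This is the probability of reaching 50 but not 65, conditional on being alive at 45: (l_50 − l_65) / l_45.
= (18,251 − 16,127) / 18,693 = 2,124 / 18,693 = 0.113625.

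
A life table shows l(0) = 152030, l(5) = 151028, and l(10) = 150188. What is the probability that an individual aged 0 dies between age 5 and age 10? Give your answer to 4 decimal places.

This is the probability of reaching 5 but not 10, conditional on being alive at 0: (l(5) − l(10)) / l(0).
= (151028 − 150188) / 152030 = 840 / 152030 = 0.005525.

0.0055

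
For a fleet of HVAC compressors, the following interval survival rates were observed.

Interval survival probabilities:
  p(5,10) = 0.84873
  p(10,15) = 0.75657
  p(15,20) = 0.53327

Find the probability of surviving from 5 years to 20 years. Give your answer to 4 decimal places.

0.3424

The overall survival probability is 0.84873 × 0.75657 × 0.53327.
= 0.342425.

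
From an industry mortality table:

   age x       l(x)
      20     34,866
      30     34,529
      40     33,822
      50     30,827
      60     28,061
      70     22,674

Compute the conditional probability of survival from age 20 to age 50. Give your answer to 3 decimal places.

0.884

The conditional survival probability is l(50)/l(20) = 30,827/34,866 = 0.884156.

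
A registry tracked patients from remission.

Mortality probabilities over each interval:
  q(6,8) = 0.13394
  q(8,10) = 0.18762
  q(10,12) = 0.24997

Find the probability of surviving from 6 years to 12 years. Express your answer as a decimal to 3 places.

0.528

Survival from 6 to 12 is the product of surviving each interval: (1 − 0.13394) × (1 − 0.18762) × (1 − 0.24997).
= 0.86606 × 0.81238 × 0.75003 = 0.527698.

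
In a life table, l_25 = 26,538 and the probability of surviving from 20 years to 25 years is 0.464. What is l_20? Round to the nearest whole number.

l_20 = l_25 / p = 26,538 / 0.464 = 57194.

57194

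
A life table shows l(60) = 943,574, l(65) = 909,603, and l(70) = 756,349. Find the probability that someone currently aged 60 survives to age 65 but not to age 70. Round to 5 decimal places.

This is the probability of reaching 65 but not 70, conditional on being alive at 60: (l(65) − l(70)) / l(60).
= (909,603 − 756,349) / 943,574 = 153,254 / 943,574 = 0.162419.

0.16242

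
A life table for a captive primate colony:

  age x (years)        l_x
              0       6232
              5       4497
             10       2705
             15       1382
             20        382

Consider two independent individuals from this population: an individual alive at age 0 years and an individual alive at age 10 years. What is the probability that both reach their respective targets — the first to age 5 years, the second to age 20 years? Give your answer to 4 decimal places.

0.1019

p₁ = l_5/l_0 = 4497/6232 = 0.721598; p₂ = l_20/l_10 = 382/2705 = 0.141220.
P(both) = p₁ × p₂ = 0.721598 × 0.141220 = 0.101904.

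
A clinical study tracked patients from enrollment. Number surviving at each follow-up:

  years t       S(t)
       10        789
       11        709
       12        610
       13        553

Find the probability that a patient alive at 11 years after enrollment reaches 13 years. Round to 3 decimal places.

0.780

The conditional survival probability is S(13)/S(11) = 553/709 = 0.779972.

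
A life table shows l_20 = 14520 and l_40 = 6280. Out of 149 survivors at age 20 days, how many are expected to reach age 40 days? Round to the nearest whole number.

The relevant probability is 6280/14520 = 0.432507.
Expected number = 149 × 0.432507 = 64.

64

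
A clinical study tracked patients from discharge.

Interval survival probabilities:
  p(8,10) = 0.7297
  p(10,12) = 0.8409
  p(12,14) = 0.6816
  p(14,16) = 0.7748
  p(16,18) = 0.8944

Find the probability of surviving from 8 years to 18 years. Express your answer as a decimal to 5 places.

0.28983

Chaining the interval survival probabilities: 0.7297 × 0.8409 × 0.6816 × 0.7748 × 0.8944.
= 0.289828.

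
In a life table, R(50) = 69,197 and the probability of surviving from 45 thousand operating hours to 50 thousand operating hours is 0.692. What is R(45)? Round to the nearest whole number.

R(45) = R(50) / p = 69,197 / 0.692 = 99996.

99996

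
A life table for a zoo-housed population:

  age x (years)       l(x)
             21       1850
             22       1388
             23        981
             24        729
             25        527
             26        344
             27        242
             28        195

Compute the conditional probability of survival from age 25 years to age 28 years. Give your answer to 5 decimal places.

The conditional survival probability is l(28)/l(25) = 195/527 = 0.370019.

0.37002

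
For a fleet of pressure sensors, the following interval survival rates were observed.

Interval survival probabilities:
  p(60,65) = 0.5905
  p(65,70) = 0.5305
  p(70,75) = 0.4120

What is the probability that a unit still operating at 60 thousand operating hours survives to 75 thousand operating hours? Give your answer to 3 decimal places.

0.129

Chaining the interval survival probabilities: 0.5905 × 0.5305 × 0.4120.
= 0.129063.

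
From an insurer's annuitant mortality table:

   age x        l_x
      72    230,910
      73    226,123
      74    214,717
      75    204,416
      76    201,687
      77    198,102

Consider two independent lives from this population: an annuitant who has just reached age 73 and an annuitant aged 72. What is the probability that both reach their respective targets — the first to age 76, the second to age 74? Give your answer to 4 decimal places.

0.8294

p₁ = l_76/l_73 = 201,687/226,123 = 0.891935; p₂ = l_74/l_72 = 214,717/230,910 = 0.929873.
P(both) = p₁ × p₂ = 0.891935 × 0.929873 = 0.829386.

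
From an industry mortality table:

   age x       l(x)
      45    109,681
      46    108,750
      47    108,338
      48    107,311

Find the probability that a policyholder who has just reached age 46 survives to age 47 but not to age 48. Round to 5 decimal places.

0.00944

This is the probability of reaching 47 but not 48, conditional on being alive at 46: (l(47) − l(48)) / l(46).
= (108,338 − 107,311) / 108,750 = 1,027 / 108,750 = 0.009444.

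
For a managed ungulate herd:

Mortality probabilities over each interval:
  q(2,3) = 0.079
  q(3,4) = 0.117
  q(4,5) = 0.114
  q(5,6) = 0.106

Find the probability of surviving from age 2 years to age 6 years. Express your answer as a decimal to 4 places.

0.6442

The overall survival probability is (1 − 0.079) × (1 − 0.117) × (1 − 0.114) × (1 − 0.106).
= 0.921 × 0.883 × 0.886 × 0.894 = 0.644157.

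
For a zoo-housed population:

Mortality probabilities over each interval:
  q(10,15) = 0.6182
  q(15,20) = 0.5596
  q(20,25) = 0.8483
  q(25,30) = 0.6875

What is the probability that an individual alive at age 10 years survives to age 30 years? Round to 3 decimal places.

The overall survival probability is (1 − 0.6182) × (1 − 0.5596) × (1 − 0.8483) × (1 − 0.6875).
= 0.3818 × 0.4404 × 0.1517 × 0.3125 = 0.007971.

0.008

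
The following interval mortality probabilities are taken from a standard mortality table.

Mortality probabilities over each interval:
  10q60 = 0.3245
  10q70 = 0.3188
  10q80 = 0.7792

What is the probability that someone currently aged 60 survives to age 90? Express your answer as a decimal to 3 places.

0.102

Chaining the interval survival probabilities: (1 − 0.3245) × (1 − 0.3188) × (1 − 0.7792).
= 0.6755 × 0.6812 × 0.2208 = 0.101601.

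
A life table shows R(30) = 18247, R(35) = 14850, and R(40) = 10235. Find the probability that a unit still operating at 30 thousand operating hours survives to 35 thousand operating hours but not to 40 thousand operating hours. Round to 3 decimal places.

This is the probability of reaching 35 but not 40, conditional on being operational at 30: (R(35) − R(40)) / R(30).
= (14850 − 10235) / 18247 = 4615 / 18247 = 0.252918.

0.253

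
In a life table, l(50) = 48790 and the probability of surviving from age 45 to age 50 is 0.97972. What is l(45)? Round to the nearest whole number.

49800

l(45) = l(50) / p = 48790 / 0.97972 = 49800.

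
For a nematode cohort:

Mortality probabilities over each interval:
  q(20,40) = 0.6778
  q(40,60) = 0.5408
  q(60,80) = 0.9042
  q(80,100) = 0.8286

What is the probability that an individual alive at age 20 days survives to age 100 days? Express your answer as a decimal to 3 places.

0.002

The overall survival probability is (1 − 0.6778) × (1 − 0.5408) × (1 − 0.9042) × (1 − 0.8286).
= 0.3222 × 0.4592 × 0.0958 × 0.1714 = 0.002429.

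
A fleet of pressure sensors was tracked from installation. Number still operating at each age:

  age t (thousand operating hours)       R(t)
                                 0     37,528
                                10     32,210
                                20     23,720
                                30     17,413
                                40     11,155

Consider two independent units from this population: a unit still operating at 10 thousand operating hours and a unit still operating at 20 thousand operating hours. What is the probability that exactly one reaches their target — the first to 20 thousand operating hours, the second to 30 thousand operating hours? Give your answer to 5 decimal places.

p₁ = R(20)/R(10) = 23,720/32,210 = 0.736417; p₂ = R(30)/R(20) = 17,413/23,720 = 0.734106.
P(exactly one) = p₁(1−p₂) + (1−p₁)p₂ = 0.195809 + 0.193498 = 0.389307.

0.38931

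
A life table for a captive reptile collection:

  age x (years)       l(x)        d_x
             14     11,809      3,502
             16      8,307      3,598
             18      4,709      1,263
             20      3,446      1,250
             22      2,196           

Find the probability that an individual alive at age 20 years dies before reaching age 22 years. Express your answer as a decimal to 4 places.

0.3627

P(die before 22 | alive at 20) = 1 − l(22)/l(20) = 1 − 2,196/3,446 = (1,250)/3,446 = 0.362739.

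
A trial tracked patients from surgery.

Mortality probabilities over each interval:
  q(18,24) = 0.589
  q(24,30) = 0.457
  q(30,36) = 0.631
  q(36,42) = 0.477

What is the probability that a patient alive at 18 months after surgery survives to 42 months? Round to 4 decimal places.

0.0431

The overall survival probability is (1 − 0.589) × (1 − 0.457) × (1 − 0.631) × (1 − 0.477).
= 0.411 × 0.543 × 0.369 × 0.523 = 0.043069.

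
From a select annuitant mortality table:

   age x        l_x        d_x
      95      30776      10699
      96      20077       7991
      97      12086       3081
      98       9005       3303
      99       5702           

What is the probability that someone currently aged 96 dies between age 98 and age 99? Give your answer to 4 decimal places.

We want 2|1q96 = (l_98 − l_99)/l_96.
This is the probability of reaching 98 but not 99, conditional on being alive at 96: (l_98 − l_99) / l_96.
= (9005 − 5702) / 20077 = 3303 / 20077 = 0.164517.

0.1645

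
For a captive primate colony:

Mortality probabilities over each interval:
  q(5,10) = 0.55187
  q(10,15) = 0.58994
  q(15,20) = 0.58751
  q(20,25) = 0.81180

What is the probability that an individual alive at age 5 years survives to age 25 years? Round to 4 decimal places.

0.0143

The overall survival probability is (1 − 0.55187) × (1 − 0.58994) × (1 − 0.58751) × (1 − 0.81180).
= 0.44813 × 0.41006 × 0.41249 × 0.18820 = 0.014265.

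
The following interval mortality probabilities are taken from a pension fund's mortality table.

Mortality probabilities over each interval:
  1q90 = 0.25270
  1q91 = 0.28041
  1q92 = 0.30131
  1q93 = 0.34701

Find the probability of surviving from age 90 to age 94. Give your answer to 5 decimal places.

4p90 = (1 − 0.25270) × (1 − 0.28041) × (1 − 0.30131) × (1 − 0.34701).
= 0.74730 × 0.71959 × 0.69869 × 0.65299 = 0.245342.

0.24534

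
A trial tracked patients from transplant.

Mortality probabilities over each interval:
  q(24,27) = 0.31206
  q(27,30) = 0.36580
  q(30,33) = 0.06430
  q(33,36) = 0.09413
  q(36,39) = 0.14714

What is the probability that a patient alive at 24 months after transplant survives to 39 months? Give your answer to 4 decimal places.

0.3154

Survival from 24 to 39 is the product of surviving each interval: (1 − 0.31206) × (1 − 0.36580) × (1 − 0.06430) × (1 − 0.09413) × (1 − 0.14714).
= 0.68794 × 0.63420 × 0.93570 × 0.90587 × 0.85286 = 0.315397.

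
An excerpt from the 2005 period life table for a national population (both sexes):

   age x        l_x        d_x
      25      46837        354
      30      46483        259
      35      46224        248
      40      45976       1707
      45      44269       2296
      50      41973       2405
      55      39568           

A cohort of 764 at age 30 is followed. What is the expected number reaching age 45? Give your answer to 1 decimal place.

727.6

The relevant probability is 44269/46483 = 0.952370.
Expected number = 764 × 0.952370 = 727.6.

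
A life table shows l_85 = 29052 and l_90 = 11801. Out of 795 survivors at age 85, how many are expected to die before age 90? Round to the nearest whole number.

472

The relevant probability is 1 − 11801/29052 = 0.593797.
Expected number = 795 × 0.593797 = 472.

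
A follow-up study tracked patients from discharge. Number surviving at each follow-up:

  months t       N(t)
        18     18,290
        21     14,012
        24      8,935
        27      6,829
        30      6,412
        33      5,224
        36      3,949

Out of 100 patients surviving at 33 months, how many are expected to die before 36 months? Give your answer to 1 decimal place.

24.4

The relevant probability is 1 − 3,949/5,224 = 0.244066.
Expected number = 100 × 0.244066 = 24.4.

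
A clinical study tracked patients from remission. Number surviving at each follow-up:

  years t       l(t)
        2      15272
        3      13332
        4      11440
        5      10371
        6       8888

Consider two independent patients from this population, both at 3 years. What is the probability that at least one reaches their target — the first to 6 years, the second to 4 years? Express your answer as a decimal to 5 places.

0.95270

p₁ = l(6)/l(3) = 8888/13332 = 0.666667; p₂ = l(4)/l(3) = 11440/13332 = 0.858086.
P(at least one) = 1 − (1−p₁)(1−p₂) = 1 − 0.333333 × 0.141914 = 0.952695.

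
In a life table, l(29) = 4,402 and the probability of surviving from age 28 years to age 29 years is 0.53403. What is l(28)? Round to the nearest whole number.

8243

l(28) = l(29) / p = 4,402 / 0.53403 = 8243.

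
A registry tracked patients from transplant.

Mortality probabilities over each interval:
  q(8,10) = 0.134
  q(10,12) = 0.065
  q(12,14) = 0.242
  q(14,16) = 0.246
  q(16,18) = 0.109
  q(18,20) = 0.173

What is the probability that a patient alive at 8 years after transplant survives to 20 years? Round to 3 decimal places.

The overall survival probability is (1 − 0.134) × (1 − 0.065) × (1 − 0.242) × (1 − 0.246) × (1 − 0.109) × (1 − 0.173).
= 0.866 × 0.935 × 0.758 × 0.754 × 0.891 × 0.827 = 0.340999.

0.341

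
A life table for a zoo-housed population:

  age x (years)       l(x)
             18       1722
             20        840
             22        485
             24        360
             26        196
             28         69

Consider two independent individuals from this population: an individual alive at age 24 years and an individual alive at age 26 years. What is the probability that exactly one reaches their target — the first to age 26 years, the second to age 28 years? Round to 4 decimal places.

0.5132

p₁ = l(26)/l(24) = 196/360 = 0.544444; p₂ = l(28)/l(26) = 69/196 = 0.352041.
P(exactly one) = p₁(1−p₂) + (1−p₁)p₂ = 0.352777 + 0.160374 = 0.513152.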